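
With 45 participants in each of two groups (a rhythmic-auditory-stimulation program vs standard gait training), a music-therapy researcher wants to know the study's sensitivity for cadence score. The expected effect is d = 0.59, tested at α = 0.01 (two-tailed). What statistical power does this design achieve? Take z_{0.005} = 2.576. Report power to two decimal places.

For two equal groups, power = Φ(d·√(n/2) − z_{α/2}).
d·√(n/2) = 0.59 × √(45/2) = 0.59 × 4.743 = 2.799.
z_β = 2.799 − 2.576 = 0.223.
Power = Φ(0.223) = 0.588.

power ≈ 0.59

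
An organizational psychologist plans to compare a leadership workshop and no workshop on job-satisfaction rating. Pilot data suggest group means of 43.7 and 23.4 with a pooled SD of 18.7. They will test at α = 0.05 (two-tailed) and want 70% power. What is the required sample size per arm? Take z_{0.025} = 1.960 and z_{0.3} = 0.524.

Cohen's d = |M₁ − M₂| / SD_pooled = |43.7 − 23.4| / 18.7 = 20.3 / 18.7 = 1.086.
For two independent groups with equal n: n = 2·((z_{α/2} + z_β) / d)².
z_{α/2} + z_β = 1.960 + 0.524 = 2.484.
n = 2 × (2.484 / 1.086)² = 2 × 2.287² = 2 × 5.23 = 10.5.
Round up to the next whole participant.

n = 11 per group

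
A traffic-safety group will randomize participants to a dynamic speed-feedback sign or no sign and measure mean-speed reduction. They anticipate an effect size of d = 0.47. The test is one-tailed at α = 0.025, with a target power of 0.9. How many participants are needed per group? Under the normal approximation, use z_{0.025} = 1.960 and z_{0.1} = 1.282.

For two independent groups with equal n: n = 2·((z_{α} + z_β) / d)².
z_{α} + z_β = 1.960 + 1.282 = 3.242.
n = 2 × (3.242 / 0.47)² = 2 × 6.898² = 2 × 47.58 = 95.2.
Round up to the next whole participant.

n = 96 per group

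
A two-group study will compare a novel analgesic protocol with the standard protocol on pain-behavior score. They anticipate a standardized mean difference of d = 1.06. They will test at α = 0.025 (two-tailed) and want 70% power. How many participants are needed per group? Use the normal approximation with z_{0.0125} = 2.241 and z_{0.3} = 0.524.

For two independent groups with equal n: n = 2·((z_{α/2} + z_β) / d)².
z_{α/2} + z_β = 2.241 + 0.524 = 2.765.
n = 2 × (2.765 / 1.06)² = 2 × 2.608² = 2 × 6.80 = 13.6.
Round up to the next whole participant.

n = 14 per group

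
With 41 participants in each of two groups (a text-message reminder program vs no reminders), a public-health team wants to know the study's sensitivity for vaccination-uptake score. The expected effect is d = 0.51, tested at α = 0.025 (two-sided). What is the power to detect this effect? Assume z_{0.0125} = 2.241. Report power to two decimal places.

power ≈ 0.53

For two equal groups, power = Φ(d·√(n/2) − z_{α/2}).
d·√(n/2) = 0.51 × √(41/2) = 0.51 × 4.528 = 2.309.
z_β = 2.309 − 2.241 = 0.068.
Power = Φ(0.068) = 0.527.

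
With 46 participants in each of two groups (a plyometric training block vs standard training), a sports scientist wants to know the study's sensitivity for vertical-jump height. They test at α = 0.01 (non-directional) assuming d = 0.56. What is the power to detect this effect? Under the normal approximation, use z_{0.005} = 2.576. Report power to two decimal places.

power ≈ 0.54

For two equal groups, power = Φ(d·√(n/2) − z_{α/2}).
d·√(n/2) = 0.56 × √(46/2) = 0.56 × 4.796 = 2.686.
z_β = 2.686 − 2.576 = 0.110.
Power = Φ(0.110) = 0.544.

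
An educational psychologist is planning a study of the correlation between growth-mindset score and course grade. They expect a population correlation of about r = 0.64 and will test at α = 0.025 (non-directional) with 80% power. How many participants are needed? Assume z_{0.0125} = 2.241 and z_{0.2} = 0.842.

n = 20

Fisher's z: C = ½·ln((1+r)/(1−r)) = ½·ln(4.5556) = 0.7582.
n = ((z_{α/2} + z_β)/C)² + 3.
(2.241 + 0.842) / 0.7582 = 3.083 / 0.7582 = 4.066.
n = 4.066² + 3 = 16.53 + 3 = 19.5.
Round up.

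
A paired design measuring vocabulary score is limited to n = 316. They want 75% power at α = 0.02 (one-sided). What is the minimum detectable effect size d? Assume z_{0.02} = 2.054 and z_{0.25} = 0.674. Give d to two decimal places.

d_min ≈ 0.15

For a single sample (or paired design) of n = 316: d_min = (z_{α} + z_β)/√n.
z-sum = 2.054 + 0.674 = 2.728.
d_min = 2.728 / √316 = 2.728 / 17.776 = 0.153.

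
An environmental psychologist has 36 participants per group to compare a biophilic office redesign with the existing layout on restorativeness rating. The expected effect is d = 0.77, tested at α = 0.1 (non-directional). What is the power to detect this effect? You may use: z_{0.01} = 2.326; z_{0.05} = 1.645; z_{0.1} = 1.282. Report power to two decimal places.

For two equal groups, power = Φ(d·√(n/2) − z_{α/2}).
d·√(n/2) = 0.77 × √(36/2) = 0.77 × 4.243 = 3.267.
z_β = 3.267 − 1.645 = 1.622.
Power = Φ(1.622) = 0.948.

power ≈ 0.95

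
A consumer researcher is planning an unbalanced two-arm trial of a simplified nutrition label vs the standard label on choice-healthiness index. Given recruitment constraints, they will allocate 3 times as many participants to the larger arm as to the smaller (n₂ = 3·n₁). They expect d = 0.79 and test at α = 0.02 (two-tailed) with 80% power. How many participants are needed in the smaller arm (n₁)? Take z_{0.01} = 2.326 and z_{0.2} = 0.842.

With allocation ratio k = n₂/n₁ = 3, Var(x̄₁−x̄₂) = σ²(1/n₁ + 1/(k·n₁)) = σ²·(k+1)/(k·n₁).
So n₁ = (1 + 1/k)·((z_{α/2} + z_β)/d)² = 1.333 × (3.168/0.79)².
n₁ = 1.333 × 16.08 = 21.4.
Round up: n₁ = 22, giving n₂ = 3 × 22 = 66.

n₁ = 22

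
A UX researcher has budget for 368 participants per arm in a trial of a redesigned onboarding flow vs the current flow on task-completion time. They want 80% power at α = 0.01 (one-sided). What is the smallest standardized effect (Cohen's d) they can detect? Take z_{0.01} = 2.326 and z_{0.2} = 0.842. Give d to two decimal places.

For two independent groups of n = 368 each: d_min = (z_{α} + z_β)·√(2/n).
z-sum = 2.326 + 0.842 = 3.168.
d_min = 3.168 × √(2/368) = 3.168 × 0.0737 = 0.234.

d_min ≈ 0.23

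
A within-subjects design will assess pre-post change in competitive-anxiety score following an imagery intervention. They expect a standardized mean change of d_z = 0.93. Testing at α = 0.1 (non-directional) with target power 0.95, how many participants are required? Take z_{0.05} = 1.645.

n = 13 pairs

For a paired (one-sample on differences) test: n = ((z_{α/2} + z_β) / d)².
z_{α/2} + z_β = 1.645 + 1.645 = 3.290.
n = (3.290 / 0.93)² = 3.538² = 12.51.
Round up.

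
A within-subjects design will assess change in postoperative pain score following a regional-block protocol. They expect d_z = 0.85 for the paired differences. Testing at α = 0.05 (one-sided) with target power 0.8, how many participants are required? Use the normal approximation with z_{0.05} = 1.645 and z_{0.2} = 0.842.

For a paired (one-sample on differences) test: n = ((z_{α} + z_β) / d)².
z_{α} + z_β = 1.645 + 0.842 = 2.487.
n = (2.487 / 0.85)² = 2.926² = 8.56.
Round up.

n = 9 pairs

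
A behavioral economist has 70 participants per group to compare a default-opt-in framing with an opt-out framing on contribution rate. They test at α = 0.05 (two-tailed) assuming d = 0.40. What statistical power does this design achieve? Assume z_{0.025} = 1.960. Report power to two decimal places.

For two equal groups, power = Φ(d·√(n/2) − z_{α/2}).
d·√(n/2) = 0.40 × √(70/2) = 0.40 × 5.916 = 2.366.
z_β = 2.366 − 1.960 = 0.406.
Power = Φ(0.406) = 0.658.

power ≈ 0.66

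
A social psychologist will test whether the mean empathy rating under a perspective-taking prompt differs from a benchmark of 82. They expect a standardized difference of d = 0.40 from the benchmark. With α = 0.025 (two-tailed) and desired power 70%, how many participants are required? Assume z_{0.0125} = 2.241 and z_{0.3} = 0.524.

n = 48

For a one-sample test: n = ((z_{α/2} + z_β) / d)².
z_{α/2} + z_β = 2.241 + 0.524 = 2.765.
n = (2.765 / 0.40)² = 6.912² = 47.78.
Round up.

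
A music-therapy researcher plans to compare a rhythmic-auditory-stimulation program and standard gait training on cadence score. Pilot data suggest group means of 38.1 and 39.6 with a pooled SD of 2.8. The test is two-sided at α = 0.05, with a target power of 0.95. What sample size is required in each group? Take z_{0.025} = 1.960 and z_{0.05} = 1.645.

n = 91 per group

Cohen's d = |M₁ − M₂| / SD_pooled = |38.1 − 39.6| / 2.8 = 1.5 / 2.8 = 0.536.
For two independent groups with equal n: n = 2·((z_{α/2} + z_β) / d)².
z_{α/2} + z_β = 1.960 + 1.645 = 3.605.
n = 2 × (3.605 / 0.536)² = 2 × 6.726² = 2 × 45.24 = 90.5.
Round up to the next whole participant.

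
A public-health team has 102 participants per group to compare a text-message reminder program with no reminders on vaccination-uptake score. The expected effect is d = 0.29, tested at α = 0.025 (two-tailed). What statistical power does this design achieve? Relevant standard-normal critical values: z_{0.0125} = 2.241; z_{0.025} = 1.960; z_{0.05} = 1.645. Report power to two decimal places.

For two equal groups, power = Φ(d·√(n/2) − z_{α/2}).
d·√(n/2) = 0.29 × √(102/2) = 0.29 × 7.141 = 2.071.
z_β = 2.071 − 2.241 = -0.170.
Power = Φ(-0.170) = 0.433.

power ≈ 0.43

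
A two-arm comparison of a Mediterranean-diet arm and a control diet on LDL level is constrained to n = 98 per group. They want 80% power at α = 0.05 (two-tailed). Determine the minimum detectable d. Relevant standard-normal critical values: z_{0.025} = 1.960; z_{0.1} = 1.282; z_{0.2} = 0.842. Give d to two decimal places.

For two independent groups of n = 98 each: d_min = (z_{α/2} + z_β)·√(2/n).
z-sum = 1.960 + 0.842 = 2.802.
d_min = 2.802 × √(2/98) = 2.802 × 0.1429 = 0.400.

d_min ≈ 0.40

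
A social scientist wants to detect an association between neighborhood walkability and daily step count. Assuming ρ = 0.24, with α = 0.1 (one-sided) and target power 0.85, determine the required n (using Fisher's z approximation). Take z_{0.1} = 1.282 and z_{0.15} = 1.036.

Fisher's z: C = ½·ln((1+r)/(1−r)) = ½·ln(1.6316) = 0.2448.
n = ((z_{α} + z_β)/C)² + 3.
(1.282 + 1.036) / 0.2448 = 2.318 / 0.2448 = 9.469.
n = 9.469² + 3 = 89.66 + 3 = 92.7.
Round up.

n = 93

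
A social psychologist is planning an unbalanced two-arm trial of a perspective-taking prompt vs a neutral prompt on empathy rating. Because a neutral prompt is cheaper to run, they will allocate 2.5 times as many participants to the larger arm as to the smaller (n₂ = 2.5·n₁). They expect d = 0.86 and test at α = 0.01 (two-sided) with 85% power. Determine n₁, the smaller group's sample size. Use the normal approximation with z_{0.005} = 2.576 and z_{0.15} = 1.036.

With allocation ratio k = n₂/n₁ = 2.5, Var(x̄₁−x̄₂) = σ²(1/n₁ + 1/(k·n₁)) = σ²·(k+1)/(k·n₁).
So n₁ = (1 + 1/k)·((z_{α/2} + z_β)/d)² = 1.400 × (3.612/0.86)².
n₁ = 1.400 × 17.64 = 24.7.
Round up: n₁ = 25, giving n₂ = ⌈2.5 × 25⌉ = ⌈62.5⌉ = 63.

n₁ = 25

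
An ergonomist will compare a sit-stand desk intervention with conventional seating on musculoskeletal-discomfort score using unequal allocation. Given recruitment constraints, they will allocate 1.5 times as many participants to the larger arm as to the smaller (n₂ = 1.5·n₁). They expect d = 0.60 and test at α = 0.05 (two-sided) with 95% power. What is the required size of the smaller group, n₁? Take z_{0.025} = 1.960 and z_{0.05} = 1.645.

With allocation ratio k = n₂/n₁ = 1.5, Var(x̄₁−x̄₂) = σ²(1/n₁ + 1/(k·n₁)) = σ²·(k+1)/(k·n₁).
So n₁ = (1 + 1/k)·((z_{α/2} + z_β)/d)² = 1.667 × (3.605/0.60)².
n₁ = 1.667 × 36.10 = 60.2.
Round up: n₁ = 61, giving n₂ = ⌈1.5 × 61⌉ = ⌈91.5⌉ = 92.

n₁ = 61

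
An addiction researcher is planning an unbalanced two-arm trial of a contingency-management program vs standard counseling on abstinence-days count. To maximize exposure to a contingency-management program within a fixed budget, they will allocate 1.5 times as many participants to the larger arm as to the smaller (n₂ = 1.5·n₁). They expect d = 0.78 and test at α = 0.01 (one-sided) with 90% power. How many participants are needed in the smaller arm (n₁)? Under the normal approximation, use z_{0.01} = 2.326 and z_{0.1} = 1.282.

With allocation ratio k = n₂/n₁ = 1.5, Var(x̄₁−x̄₂) = σ²(1/n₁ + 1/(k·n₁)) = σ²·(k+1)/(k·n₁).
So n₁ = (1 + 1/k)·((z_{α} + z_β)/d)² = 1.667 × (3.608/0.78)².
n₁ = 1.667 × 21.40 = 35.7.
Round up: n₁ = 36, giving n₂ = 1.5 × 36 = 54.

n₁ = 36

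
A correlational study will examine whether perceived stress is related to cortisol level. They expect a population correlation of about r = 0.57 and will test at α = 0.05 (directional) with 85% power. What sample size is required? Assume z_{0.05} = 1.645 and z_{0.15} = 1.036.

n = 21

Fisher's z: C = ½·ln((1+r)/(1−r)) = ½·ln(3.6512) = 0.6475.
n = ((z_{α} + z_β)/C)² + 3.
(1.645 + 1.036) / 0.6475 = 2.681 / 0.6475 = 4.141.
n = 4.141² + 3 = 17.14 + 3 = 20.1.
Round up.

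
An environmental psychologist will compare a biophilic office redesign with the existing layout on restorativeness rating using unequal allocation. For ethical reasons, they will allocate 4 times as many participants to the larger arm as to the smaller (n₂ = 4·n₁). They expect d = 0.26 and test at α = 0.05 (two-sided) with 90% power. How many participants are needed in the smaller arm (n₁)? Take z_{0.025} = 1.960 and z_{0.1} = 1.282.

With allocation ratio k = n₂/n₁ = 4, Var(x̄₁−x̄₂) = σ²(1/n₁ + 1/(k·n₁)) = σ²·(k+1)/(k·n₁).
So n₁ = (1 + 1/k)·((z_{α/2} + z_β)/d)² = 1.250 × (3.242/0.26)².
n₁ = 1.250 × 155.48 = 194.4.
Round up: n₁ = 195, giving n₂ = 4 × 195 = 780.

n₁ = 195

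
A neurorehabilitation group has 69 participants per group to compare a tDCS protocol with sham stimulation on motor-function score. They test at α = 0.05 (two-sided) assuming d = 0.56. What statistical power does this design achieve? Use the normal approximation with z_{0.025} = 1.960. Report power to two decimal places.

power ≈ 0.91

For two equal groups, power = Φ(d·√(n/2) − z_{α/2}).
d·√(n/2) = 0.56 × √(69/2) = 0.56 × 5.874 = 3.289.
z_β = 3.289 − 1.960 = 1.329.
Power = Φ(1.329) = 0.908.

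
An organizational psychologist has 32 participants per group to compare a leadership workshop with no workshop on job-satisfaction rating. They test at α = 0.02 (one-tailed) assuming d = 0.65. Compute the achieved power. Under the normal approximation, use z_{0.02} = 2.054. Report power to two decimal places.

For two equal groups, power = Φ(d·√(n/2) − z_{α}).
d·√(n/2) = 0.65 × √(32/2) = 0.65 × 4.000 = 2.600.
z_β = 2.600 − 2.054 = 0.546.
Power = Φ(0.546) = 0.707.

power ≈ 0.71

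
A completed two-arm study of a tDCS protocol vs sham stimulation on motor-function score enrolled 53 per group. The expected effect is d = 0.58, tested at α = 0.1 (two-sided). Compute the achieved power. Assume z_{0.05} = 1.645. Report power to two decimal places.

For two equal groups, power = Φ(d·√(n/2) − z_{α/2}).
d·√(n/2) = 0.58 × √(53/2) = 0.58 × 5.148 = 2.986.
z_β = 2.986 − 1.645 = 1.341.
Power = Φ(1.341) = 0.910.

power ≈ 0.91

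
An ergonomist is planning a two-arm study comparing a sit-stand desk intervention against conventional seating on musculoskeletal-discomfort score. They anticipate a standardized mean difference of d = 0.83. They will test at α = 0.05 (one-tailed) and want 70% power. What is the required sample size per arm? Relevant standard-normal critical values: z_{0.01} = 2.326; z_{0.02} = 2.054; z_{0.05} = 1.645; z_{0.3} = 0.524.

n = 14 per group

For two independent groups with equal n: n = 2·((z_{α} + z_β) / d)².
z_{α} + z_β = 1.645 + 0.524 = 2.169.
n = 2 × (2.169 / 0.83)² = 2 × 2.613² = 2 × 6.83 = 13.7.
Round up to the next whole participant.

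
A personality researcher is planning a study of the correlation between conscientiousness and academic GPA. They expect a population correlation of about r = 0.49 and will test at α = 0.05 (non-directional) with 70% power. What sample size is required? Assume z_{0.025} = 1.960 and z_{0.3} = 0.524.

n = 25

Fisher's z: C = ½·ln((1+r)/(1−r)) = ½·ln(2.9216) = 0.5361.
n = ((z_{α/2} + z_β)/C)² + 3.
(1.960 + 0.524) / 0.5361 = 2.484 / 0.5361 = 4.633.
n = 4.633² + 3 = 21.47 + 3 = 24.5.
Round up.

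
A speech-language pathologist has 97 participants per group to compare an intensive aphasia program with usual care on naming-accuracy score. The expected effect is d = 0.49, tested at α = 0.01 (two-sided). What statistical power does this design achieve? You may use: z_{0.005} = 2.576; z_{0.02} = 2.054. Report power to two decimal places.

For two equal groups, power = Φ(d·√(n/2) − z_{α/2}).
d·√(n/2) = 0.49 × √(97/2) = 0.49 × 6.964 = 3.412.
z_β = 3.412 − 2.576 = 0.836.
Power = Φ(0.836) = 0.799.

power ≈ 0.80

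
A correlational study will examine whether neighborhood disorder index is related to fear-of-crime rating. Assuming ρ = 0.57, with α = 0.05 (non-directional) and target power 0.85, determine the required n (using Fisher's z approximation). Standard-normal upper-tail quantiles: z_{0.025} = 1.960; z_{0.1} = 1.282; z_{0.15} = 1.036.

Fisher's z: C = ½·ln((1+r)/(1−r)) = ½·ln(3.6512) = 0.6475.
n = ((z_{α/2} + z_β)/C)² + 3.
(1.960 + 1.036) / 0.6475 = 2.996 / 0.6475 = 4.627.
n = 4.627² + 3 = 21.41 + 3 = 24.4.
Round up.

n = 25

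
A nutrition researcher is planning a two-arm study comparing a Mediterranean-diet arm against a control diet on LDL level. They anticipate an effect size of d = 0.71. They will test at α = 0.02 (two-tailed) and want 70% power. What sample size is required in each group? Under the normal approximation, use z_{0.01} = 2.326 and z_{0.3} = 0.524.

n = 33 per group

For two independent groups with equal n: n = 2·((z_{α/2} + z_β) / d)².
z_{α/2} + z_β = 2.326 + 0.524 = 2.850.
n = 2 × (2.850 / 0.71)² = 2 × 4.014² = 2 × 16.11 = 32.2.
Round up to the next whole participant.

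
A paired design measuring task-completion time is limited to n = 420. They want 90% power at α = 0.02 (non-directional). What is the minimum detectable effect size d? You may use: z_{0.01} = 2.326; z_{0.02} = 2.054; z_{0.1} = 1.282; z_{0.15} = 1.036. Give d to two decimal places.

d_min ≈ 0.18

For a single sample (or paired design) of n = 420: d_min = (z_{α/2} + z_β)/√n.
z-sum = 2.326 + 1.282 = 3.608.
d_min = 3.608 / √420 = 3.608 / 20.494 = 0.176.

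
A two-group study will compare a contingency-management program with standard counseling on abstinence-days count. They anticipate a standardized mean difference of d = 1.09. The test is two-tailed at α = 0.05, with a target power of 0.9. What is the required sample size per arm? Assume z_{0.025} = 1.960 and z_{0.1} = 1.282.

n = 18 per group

For two independent groups with equal n: n = 2·((z_{α/2} + z_β) / d)².
z_{α/2} + z_β = 1.960 + 1.282 = 3.242.
n = 2 × (3.242 / 1.09)² = 2 × 2.974² = 2 × 8.85 = 17.7.
Round up to the next whole participant.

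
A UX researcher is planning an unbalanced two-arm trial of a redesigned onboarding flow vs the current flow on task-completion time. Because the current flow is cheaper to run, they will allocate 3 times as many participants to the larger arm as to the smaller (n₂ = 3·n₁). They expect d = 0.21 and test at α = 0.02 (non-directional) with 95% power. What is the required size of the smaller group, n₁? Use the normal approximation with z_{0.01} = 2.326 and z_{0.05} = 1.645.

With allocation ratio k = n₂/n₁ = 3, Var(x̄₁−x̄₂) = σ²(1/n₁ + 1/(k·n₁)) = σ²·(k+1)/(k·n₁).
So n₁ = (1 + 1/k)·((z_{α/2} + z_β)/d)² = 1.333 × (3.971/0.21)².
n₁ = 1.333 × 357.57 = 476.8.
Round up: n₁ = 477, giving n₂ = 3 × 477 = 1431.

n₁ = 477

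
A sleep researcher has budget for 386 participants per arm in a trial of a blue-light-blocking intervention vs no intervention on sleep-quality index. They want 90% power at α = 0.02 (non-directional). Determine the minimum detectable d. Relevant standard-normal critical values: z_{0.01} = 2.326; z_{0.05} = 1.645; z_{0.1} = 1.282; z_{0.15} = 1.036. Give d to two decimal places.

For two independent groups of n = 386 each: d_min = (z_{α/2} + z_β)·√(2/n).
z-sum = 2.326 + 1.282 = 3.608.
d_min = 3.608 × √(2/386) = 3.608 × 0.0720 = 0.260.

d_min ≈ 0.26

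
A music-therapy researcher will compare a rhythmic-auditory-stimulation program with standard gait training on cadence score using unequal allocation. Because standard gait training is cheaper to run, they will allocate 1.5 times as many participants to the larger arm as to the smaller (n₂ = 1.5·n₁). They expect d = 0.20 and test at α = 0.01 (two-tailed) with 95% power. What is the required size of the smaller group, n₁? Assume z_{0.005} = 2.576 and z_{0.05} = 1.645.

With allocation ratio k = n₂/n₁ = 1.5, Var(x̄₁−x̄₂) = σ²(1/n₁ + 1/(k·n₁)) = σ²·(k+1)/(k·n₁).
So n₁ = (1 + 1/k)·((z_{α/2} + z_β)/d)² = 1.667 × (4.221/0.20)².
n₁ = 1.667 × 445.42 = 742.4.
Round up: n₁ = 743, giving n₂ = ⌈1.5 × 743⌉ = ⌈1114.5⌉ = 1115.

n₁ = 743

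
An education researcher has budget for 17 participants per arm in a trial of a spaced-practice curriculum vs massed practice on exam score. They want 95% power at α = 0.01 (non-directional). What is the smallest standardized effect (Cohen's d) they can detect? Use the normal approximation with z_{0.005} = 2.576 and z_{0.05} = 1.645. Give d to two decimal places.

For two independent groups of n = 17 each: d_min = (z_{α/2} + z_β)·√(2/n).
z-sum = 2.576 + 1.645 = 4.221.
d_min = 4.221 × √(2/17) = 4.221 × 0.3430 = 1.448.

d_min ≈ 1.45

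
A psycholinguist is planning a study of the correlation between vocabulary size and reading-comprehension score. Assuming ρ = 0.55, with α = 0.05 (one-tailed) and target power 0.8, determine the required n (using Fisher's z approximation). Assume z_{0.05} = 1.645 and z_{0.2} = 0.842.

n = 20

Fisher's z: C = ½·ln((1+r)/(1−r)) = ½·ln(3.4444) = 0.6184.
n = ((z_{α} + z_β)/C)² + 3.
(1.645 + 0.842) / 0.6184 = 2.487 / 0.6184 = 4.022.
n = 4.022² + 3 = 16.17 + 3 = 19.2.
Round up.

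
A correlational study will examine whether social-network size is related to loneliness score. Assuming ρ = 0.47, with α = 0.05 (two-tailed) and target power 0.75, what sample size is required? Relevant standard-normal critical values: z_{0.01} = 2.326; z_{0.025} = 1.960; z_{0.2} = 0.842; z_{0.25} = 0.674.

n = 30

Fisher's z: C = ½·ln((1+r)/(1−r)) = ½·ln(2.7736) = 0.5101.
n = ((z_{α/2} + z_β)/C)² + 3.
(1.960 + 0.674) / 0.5101 = 2.634 / 0.5101 = 5.164.
n = 5.164² + 3 = 26.66 + 3 = 29.7.
Round up.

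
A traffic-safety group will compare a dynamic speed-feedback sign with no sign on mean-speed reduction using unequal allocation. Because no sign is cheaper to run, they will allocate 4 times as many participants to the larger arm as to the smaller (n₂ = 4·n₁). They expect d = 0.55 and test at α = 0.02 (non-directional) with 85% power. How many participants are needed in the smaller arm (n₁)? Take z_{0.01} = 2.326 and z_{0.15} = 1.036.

n₁ = 47

With allocation ratio k = n₂/n₁ = 4, Var(x̄₁−x̄₂) = σ²(1/n₁ + 1/(k·n₁)) = σ²·(k+1)/(k·n₁).
So n₁ = (1 + 1/k)·((z_{α/2} + z_β)/d)² = 1.250 × (3.362/0.55)².
n₁ = 1.250 × 37.37 = 46.7.
Round up: n₁ = 47, giving n₂ = 4 × 47 = 188.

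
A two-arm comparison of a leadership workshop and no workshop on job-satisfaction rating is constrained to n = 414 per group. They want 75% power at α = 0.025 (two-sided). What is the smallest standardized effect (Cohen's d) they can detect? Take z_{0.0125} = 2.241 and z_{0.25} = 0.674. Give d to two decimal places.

d_min ≈ 0.20

For two independent groups of n = 414 each: d_min = (z_{α/2} + z_β)·√(2/n).
z-sum = 2.241 + 0.674 = 2.915.
d_min = 2.915 × √(2/414) = 2.915 × 0.0695 = 0.203.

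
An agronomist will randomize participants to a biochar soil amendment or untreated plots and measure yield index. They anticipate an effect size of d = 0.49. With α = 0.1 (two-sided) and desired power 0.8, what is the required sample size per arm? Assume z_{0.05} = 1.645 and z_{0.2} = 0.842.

n = 52 per group

For two independent groups with equal n: n = 2·((z_{α/2} + z_β) / d)².
z_{α/2} + z_β = 1.645 + 0.842 = 2.487.
n = 2 × (2.487 / 0.49)² = 2 × 5.076² = 2 × 25.76 = 51.5.
Round up to the next whole participant.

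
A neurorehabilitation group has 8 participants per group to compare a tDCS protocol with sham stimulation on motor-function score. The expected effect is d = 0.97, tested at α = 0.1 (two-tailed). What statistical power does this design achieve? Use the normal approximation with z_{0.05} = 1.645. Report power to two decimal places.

power ≈ 0.62

For two equal groups, power = Φ(d·√(n/2) − z_{α/2}).
d·√(n/2) = 0.97 × √(8/2) = 0.97 × 2.000 = 1.940.
z_β = 1.940 − 1.645 = 0.295.
Power = Φ(0.295) = 0.616.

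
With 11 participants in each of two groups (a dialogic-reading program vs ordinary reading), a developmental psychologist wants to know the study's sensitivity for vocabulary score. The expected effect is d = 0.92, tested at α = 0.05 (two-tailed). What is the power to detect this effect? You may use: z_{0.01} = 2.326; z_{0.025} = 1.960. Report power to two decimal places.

power ≈ 0.58

For two equal groups, power = Φ(d·√(n/2) − z_{α/2}).
d·√(n/2) = 0.92 × √(11/2) = 0.92 × 2.345 = 2.158.
z_β = 2.158 − 1.960 = 0.198.
Power = Φ(0.198) = 0.578.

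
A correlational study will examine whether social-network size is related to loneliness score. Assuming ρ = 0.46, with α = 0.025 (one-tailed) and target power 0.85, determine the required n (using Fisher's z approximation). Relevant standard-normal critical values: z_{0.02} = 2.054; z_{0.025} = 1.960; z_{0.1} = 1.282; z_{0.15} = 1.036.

Fisher's z: C = ½·ln((1+r)/(1−r)) = ½·ln(2.7037) = 0.4973.
n = ((z_{α} + z_β)/C)² + 3.
(1.960 + 1.036) / 0.4973 = 2.996 / 0.4973 = 6.025.
n = 6.025² + 3 = 36.29 + 3 = 39.3.
Round up.

n = 40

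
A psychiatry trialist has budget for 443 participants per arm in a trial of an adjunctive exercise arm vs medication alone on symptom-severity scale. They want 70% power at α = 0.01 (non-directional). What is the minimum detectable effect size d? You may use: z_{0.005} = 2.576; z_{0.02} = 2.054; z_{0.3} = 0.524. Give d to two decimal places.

d_min ≈ 0.21

For two independent groups of n = 443 each: d_min = (z_{α/2} + z_β)·√(2/n).
z-sum = 2.576 + 0.524 = 3.100.
d_min = 3.100 × √(2/443) = 3.100 × 0.0672 = 0.208.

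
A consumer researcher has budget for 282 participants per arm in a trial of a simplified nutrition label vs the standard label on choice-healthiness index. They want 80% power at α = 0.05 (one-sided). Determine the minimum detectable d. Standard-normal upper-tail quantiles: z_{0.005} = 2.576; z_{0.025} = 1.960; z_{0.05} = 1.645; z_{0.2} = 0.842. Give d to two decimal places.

For two independent groups of n = 282 each: d_min = (z_{α} + z_β)·√(2/n).
z-sum = 1.645 + 0.842 = 2.487.
d_min = 2.487 × √(2/282) = 2.487 × 0.0842 = 0.209.

d_min ≈ 0.21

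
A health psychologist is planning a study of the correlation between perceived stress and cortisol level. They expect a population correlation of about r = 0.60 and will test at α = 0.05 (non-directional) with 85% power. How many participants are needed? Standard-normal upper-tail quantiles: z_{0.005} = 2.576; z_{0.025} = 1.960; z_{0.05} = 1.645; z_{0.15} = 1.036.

Fisher's z: C = ½·ln((1+r)/(1−r)) = ½·ln(4.0000) = 0.6931.
n = ((z_{α/2} + z_β)/C)² + 3.
(1.960 + 1.036) / 0.6931 = 2.996 / 0.6931 = 4.323.
n = 4.323² + 3 = 18.68 + 3 = 21.7.
Round up.

n = 22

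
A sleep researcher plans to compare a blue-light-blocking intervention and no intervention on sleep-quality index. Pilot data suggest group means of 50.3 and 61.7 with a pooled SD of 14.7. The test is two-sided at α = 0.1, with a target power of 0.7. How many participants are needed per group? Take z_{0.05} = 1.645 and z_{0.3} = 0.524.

n = 16 per group

Cohen's d = |M₁ − M₂| / SD_pooled = |50.3 − 61.7| / 14.7 = 11.4 / 14.7 = 0.776.
For two independent groups with equal n: n = 2·((z_{α/2} + z_β) / d)².
z_{α/2} + z_β = 1.645 + 0.524 = 2.169.
n = 2 × (2.169 / 0.776)² = 2 × 2.795² = 2 × 7.81 = 15.6.
Round up to the next whole participant.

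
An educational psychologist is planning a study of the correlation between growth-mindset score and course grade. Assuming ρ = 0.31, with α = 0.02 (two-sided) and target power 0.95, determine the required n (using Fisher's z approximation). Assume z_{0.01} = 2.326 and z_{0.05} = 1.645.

Fisher's z: C = ½·ln((1+r)/(1−r)) = ½·ln(1.8986) = 0.3205.
n = ((z_{α/2} + z_β)/C)² + 3.
(2.326 + 1.645) / 0.3205 = 3.971 / 0.3205 = 12.390.
n = 12.390² + 3 = 153.51 + 3 = 156.5.
Round up.

n = 157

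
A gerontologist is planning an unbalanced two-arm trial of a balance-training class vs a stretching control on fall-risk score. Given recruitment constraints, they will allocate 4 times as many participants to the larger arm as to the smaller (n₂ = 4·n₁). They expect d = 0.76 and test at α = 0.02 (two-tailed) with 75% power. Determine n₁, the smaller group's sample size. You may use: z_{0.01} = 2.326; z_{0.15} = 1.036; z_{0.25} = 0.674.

With allocation ratio k = n₂/n₁ = 4, Var(x̄₁−x̄₂) = σ²(1/n₁ + 1/(k·n₁)) = σ²·(k+1)/(k·n₁).
So n₁ = (1 + 1/k)·((z_{α/2} + z_β)/d)² = 1.250 × (3.000/0.76)².
n₁ = 1.250 × 15.58 = 19.5.
Round up: n₁ = 20, giving n₂ = 4 × 20 = 80.

n₁ = 20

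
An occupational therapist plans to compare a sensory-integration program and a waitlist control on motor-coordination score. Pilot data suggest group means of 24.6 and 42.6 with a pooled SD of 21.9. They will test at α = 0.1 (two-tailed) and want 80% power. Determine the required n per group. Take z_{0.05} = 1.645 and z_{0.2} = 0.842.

n = 19 per group

Cohen's d = |M₁ − M₂| / SD_pooled = |24.6 − 42.6| / 21.9 = 18.0 / 21.9 = 0.822.
For two independent groups with equal n: n = 2·((z_{α/2} + z_β) / d)².
z_{α/2} + z_β = 1.645 + 0.842 = 2.487.
n = 2 × (2.487 / 0.822)² = 2 × 3.026² = 2 × 9.15 = 18.3.
Round up to the next whole participant.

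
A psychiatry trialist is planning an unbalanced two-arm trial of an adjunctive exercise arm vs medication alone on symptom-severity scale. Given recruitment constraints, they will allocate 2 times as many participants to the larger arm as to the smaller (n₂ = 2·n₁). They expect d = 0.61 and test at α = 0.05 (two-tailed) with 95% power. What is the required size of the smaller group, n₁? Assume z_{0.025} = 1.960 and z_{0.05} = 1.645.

n₁ = 53

With allocation ratio k = n₂/n₁ = 2, Var(x̄₁−x̄₂) = σ²(1/n₁ + 1/(k·n₁)) = σ²·(k+1)/(k·n₁).
So n₁ = (1 + 1/k)·((z_{α/2} + z_β)/d)² = 1.500 × (3.605/0.61)².
n₁ = 1.500 × 34.93 = 52.4.
Round up: n₁ = 53, giving n₂ = 2 × 53 = 106.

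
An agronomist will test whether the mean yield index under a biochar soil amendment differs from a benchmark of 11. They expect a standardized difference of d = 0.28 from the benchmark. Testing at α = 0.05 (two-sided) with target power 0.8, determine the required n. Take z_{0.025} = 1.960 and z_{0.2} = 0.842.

For a one-sample test: n = ((z_{α/2} + z_β) / d)².
z_{α/2} + z_β = 1.960 + 0.842 = 2.802.
n = (2.802 / 0.28)² = 10.007² = 100.14.
Round up.

n = 101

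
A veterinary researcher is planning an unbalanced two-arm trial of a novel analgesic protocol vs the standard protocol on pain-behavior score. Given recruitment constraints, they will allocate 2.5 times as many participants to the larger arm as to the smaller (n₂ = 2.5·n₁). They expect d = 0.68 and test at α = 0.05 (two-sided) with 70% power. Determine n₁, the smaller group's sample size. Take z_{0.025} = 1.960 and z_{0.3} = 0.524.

With allocation ratio k = n₂/n₁ = 2.5, Var(x̄₁−x̄₂) = σ²(1/n₁ + 1/(k·n₁)) = σ²·(k+1)/(k·n₁).
So n₁ = (1 + 1/k)·((z_{α/2} + z_β)/d)² = 1.400 × (2.484/0.68)².
n₁ = 1.400 × 13.34 = 18.7.
Round up: n₁ = 19, giving n₂ = ⌈2.5 × 19⌉ = ⌈47.5⌉ = 48.

n₁ = 19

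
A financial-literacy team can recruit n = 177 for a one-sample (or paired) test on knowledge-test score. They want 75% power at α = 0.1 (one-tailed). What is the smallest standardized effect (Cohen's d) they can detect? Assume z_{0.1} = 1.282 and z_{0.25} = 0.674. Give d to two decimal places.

For a single sample (or paired design) of n = 177: d_min = (z_{α} + z_β)/√n.
z-sum = 1.282 + 0.674 = 1.956.
d_min = 1.956 / √177 = 1.956 / 13.304 = 0.147.

d_min ≈ 0.15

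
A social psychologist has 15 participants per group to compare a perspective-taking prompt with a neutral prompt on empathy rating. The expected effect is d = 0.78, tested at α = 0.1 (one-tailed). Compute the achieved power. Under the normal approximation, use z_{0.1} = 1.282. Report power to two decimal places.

For two equal groups, power = Φ(d·√(n/2) − z_{α}).
d·√(n/2) = 0.78 × √(15/2) = 0.78 × 2.739 = 2.136.
z_β = 2.136 − 1.282 = 0.854.
Power = Φ(0.854) = 0.803.

power ≈ 0.80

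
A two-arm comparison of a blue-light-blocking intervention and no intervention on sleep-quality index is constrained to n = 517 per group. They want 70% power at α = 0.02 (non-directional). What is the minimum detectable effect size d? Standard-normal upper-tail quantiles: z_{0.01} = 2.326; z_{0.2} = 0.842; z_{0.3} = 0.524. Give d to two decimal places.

d_min ≈ 0.18

For two independent groups of n = 517 each: d_min = (z_{α/2} + z_β)·√(2/n).
z-sum = 2.326 + 0.524 = 2.850.
d_min = 2.850 × √(2/517) = 2.850 × 0.0622 = 0.177.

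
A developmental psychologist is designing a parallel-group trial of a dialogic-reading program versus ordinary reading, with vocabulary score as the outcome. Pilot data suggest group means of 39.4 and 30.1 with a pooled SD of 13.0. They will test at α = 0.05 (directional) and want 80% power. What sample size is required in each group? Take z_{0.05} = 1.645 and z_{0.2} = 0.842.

Cohen's d = |M₁ − M₂| / SD_pooled = |39.4 − 30.1| / 13.0 = 9.3 / 13.0 = 0.715.
For two independent groups with equal n: n = 2·((z_{α} + z_β) / d)².
z_{α} + z_β = 1.645 + 0.842 = 2.487.
n = 2 × (2.487 / 0.715)² = 2 × 3.478² = 2 × 12.10 = 24.2.
Round up to the next whole participant.

n = 25 per group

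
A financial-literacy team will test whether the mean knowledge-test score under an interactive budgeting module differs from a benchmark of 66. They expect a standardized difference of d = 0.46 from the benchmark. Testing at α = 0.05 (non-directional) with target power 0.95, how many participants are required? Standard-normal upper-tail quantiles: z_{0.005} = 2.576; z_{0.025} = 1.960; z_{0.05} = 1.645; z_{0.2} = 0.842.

n = 62

For a one-sample test: n = ((z_{α/2} + z_β) / d)².
z_{α/2} + z_β = 1.960 + 1.645 = 3.605.
n = (3.605 / 0.46)² = 7.837² = 61.42.
Round up.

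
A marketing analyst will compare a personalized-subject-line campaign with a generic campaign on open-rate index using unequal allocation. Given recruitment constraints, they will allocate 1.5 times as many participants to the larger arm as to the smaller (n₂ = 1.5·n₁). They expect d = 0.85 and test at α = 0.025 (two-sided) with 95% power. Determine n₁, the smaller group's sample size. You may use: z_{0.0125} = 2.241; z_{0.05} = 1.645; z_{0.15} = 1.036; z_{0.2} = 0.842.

n₁ = 35

With allocation ratio k = n₂/n₁ = 1.5, Var(x̄₁−x̄₂) = σ²(1/n₁ + 1/(k·n₁)) = σ²·(k+1)/(k·n₁).
So n₁ = (1 + 1/k)·((z_{α/2} + z_β)/d)² = 1.667 × (3.886/0.85)².
n₁ = 1.667 × 20.90 = 34.8.
Round up: n₁ = 35, giving n₂ = ⌈1.5 × 35⌉ = ⌈52.5⌉ = 53.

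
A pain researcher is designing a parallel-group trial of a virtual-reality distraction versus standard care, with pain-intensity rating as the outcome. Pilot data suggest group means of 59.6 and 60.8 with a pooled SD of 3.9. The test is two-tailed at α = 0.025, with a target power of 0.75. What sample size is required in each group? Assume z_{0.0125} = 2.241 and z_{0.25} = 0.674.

Cohen's d = |M₁ − M₂| / SD_pooled = |59.6 − 60.8| / 3.9 = 1.2 / 3.9 = 0.308.
For two independent groups with equal n: n = 2·((z_{α/2} + z_β) / d)².
z_{α/2} + z_β = 2.241 + 0.674 = 2.915.
n = 2 × (2.915 / 0.308)² = 2 × 9.464² = 2 × 89.57 = 179.1.
Round up to the next whole participant.

n = 180 per group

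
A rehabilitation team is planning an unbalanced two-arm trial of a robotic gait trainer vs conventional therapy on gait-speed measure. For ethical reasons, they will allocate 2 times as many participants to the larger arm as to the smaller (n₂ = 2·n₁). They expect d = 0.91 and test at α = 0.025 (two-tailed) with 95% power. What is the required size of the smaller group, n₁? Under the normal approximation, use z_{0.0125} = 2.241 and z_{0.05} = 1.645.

With allocation ratio k = n₂/n₁ = 2, Var(x̄₁−x̄₂) = σ²(1/n₁ + 1/(k·n₁)) = σ²·(k+1)/(k·n₁).
So n₁ = (1 + 1/k)·((z_{α/2} + z_β)/d)² = 1.500 × (3.886/0.91)².
n₁ = 1.500 × 18.24 = 27.4.
Round up: n₁ = 28, giving n₂ = 2 × 28 = 56.

n₁ = 28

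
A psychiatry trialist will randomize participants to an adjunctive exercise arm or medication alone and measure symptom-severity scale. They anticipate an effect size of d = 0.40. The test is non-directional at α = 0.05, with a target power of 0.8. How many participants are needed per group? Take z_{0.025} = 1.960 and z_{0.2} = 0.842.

For two independent groups with equal n: n = 2·((z_{α/2} + z_β) / d)².
z_{α/2} + z_β = 1.960 + 0.842 = 2.802.
n = 2 × (2.802 / 0.40)² = 2 × 7.005² = 2 × 49.07 = 98.1.
Round up to the next whole participant.

n = 99 per group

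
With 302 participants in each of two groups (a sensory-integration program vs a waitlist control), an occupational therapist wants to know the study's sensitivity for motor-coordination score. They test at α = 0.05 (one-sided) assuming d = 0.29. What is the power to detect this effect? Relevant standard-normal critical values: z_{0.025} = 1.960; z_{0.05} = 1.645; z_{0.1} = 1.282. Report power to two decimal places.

For two equal groups, power = Φ(d·√(n/2) − z_{α}).
d·√(n/2) = 0.29 × √(302/2) = 0.29 × 12.288 = 3.564.
z_β = 3.564 − 1.645 = 1.919.
Power = Φ(1.919) = 0.972.

power ≈ 0.97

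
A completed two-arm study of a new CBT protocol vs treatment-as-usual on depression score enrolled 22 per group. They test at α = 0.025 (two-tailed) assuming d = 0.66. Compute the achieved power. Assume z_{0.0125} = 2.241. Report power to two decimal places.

For two equal groups, power = Φ(d·√(n/2) − z_{α/2}).
d·√(n/2) = 0.66 × √(22/2) = 0.66 × 3.317 = 2.189.
z_β = 2.189 − 2.241 = -0.052.
Power = Φ(-0.052) = 0.479.

power ≈ 0.48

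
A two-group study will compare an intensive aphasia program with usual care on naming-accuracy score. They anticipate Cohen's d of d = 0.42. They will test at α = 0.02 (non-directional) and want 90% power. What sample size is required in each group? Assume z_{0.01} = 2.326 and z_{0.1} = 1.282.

For two independent groups with equal n: n = 2·((z_{α/2} + z_β) / d)².
z_{α/2} + z_β = 2.326 + 1.282 = 3.608.
n = 2 × (3.608 / 0.42)² = 2 × 8.590² = 2 × 73.80 = 147.6.
Round up to the next whole participant.

n = 148 per group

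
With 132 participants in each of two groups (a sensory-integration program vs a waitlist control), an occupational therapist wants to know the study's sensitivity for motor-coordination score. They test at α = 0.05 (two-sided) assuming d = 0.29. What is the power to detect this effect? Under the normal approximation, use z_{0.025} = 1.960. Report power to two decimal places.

power ≈ 0.65

For two equal groups, power = Φ(d·√(n/2) − z_{α/2}).
d·√(n/2) = 0.29 × √(132/2) = 0.29 × 8.124 = 2.356.
z_β = 2.356 − 1.960 = 0.396.
Power = Φ(0.396) = 0.654.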